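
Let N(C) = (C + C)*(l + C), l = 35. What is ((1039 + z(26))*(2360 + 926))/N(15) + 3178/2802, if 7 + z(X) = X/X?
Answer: 264332841/116750 ≈ 2264.1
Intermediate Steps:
z(X) = -6 (z(X) = -7 + X/X = -7 + 1 = -6)
N(C) = 2*C*(35 + C) (N(C) = (C + C)*(35 + C) = (2*C)*(35 + C) = 2*C*(35 + C))
((1039 + z(26))*(2360 + 926))/N(15) + 3178/2802 = ((1039 - 6)*(2360 + 926))/((2*15*(35 + 15))) + 3178/2802 = (1033*3286)/((2*15*50)) + 3178*(1/2802) = 3394438/1500 + 1589/1401 = 3394438*(1/1500) + 1589/1401 = 1697219/750 + 1589/1401 = 264332841/116750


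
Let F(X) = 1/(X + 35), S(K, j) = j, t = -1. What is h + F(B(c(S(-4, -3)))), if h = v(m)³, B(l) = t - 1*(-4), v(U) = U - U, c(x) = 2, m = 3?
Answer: 1/38 ≈ 0.026316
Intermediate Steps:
v(U) = 0
B(l) = 3 (B(l) = -1 - 1*(-4) = -1 + 4 = 3)
F(X) = 1/(35 + X)
h = 0 (h = 0³ = 0)
h + F(B(c(S(-4, -3)))) = 0 + 1/(35 + 3) = 0 + 1/38 = 1/38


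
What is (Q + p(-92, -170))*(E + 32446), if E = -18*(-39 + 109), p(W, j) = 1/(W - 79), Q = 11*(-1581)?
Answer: -92742860332/171 ≈ -5.4236e+8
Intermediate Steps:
Q = -17391
p(W, j) = 1/(-79 + W)
E = -1260 (E = -18*70 = -1260)
(Q + p(-92, -170))*(E + 32446) = (-17391 + 1/(-79 - 92))*(-1260 + 32446) = (-17391 + 1/(-171))*31186 = (-17391 - 1/171)*31186 = -2973862/171*31186 = -92742860332/171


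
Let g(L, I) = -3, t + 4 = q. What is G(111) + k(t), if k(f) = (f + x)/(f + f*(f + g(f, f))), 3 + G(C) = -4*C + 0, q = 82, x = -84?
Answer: -441637/988 ≈ -447.00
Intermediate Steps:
t = 78 (t = -4 + 82 = 78)
G(C) = -3 - 4*C (G(C) = -3 + (-4*C + 0) = -3 - 4*C)
k(f) = (-84 + f)/(f + f*(-3 + f)) (k(f) = (f - 84)/(f + f*(f - 3)) = (-84 + f)/(f + f*(-3 + f)))
G(111) + k(t) = (-3 - 4*111) + (-84 + 78)/(78*(-2 + 78)) = (-3 - 444) + (1/78)*(-6)/76 = -447 + (1/78)*(1/76)*(-6) = -447 - 1/988 = -441637/988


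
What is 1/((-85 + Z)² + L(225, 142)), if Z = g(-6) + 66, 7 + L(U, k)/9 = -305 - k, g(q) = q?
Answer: -1/3461 ≈ -0.00028893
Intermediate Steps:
L(U, k) = -2808 - 9*k (L(U, k) = -63 + 9*(-305 - k) = -63 + (-2745 - 9*k) = -2808 - 9*k)
Z = 60 (Z = -6 + 66 = 60)
1/((-85 + Z)² + L(225, 142)) = 1/((-85 + 60)² + (-2808 - 9*142)) = 1/((-25)² + (-2808 - 1278)) = 1/(625 - 4086) = 1/(-3461) = -1/3461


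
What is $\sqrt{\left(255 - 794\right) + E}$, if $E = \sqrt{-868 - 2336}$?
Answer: $\sqrt{-539 + 6 i \sqrt{89}} \approx 1.2174 + 23.248 i$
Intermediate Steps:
$E = 6 i \sqrt{89}$ ($E = \sqrt{-3204} = 6 i \sqrt{89} \approx 56.604 i$)
$\sqrt{\left(255 - 794\right) + E} = \sqrt{\left(255 - 794\right) + 6 i \sqrt{89}} = \sqrt{-539 + 6 i \sqrt{89}}$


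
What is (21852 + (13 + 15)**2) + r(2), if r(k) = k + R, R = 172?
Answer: 22810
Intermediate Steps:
r(k) = 172 + k (r(k) = k + 172 = 172 + k)
(21852 + (13 + 15)**2) + r(2) = (21852 + (13 + 15)**2) + (172 + 2) = (21852 + 28**2) + 174 = (21852 + 784) + 174 = 22636 + 174 = 22810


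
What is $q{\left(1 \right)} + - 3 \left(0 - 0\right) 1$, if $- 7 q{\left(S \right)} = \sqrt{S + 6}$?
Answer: $- \frac{\sqrt{7}}{7} \approx -0.37796$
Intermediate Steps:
$q{\left(S \right)} = - \frac{\sqrt{6 + S}}{7}$ ($q{\left(S \right)} = - \frac{\sqrt{S + 6}}{7} = - \frac{\sqrt{6 + S}}{7}$)
$q{\left(1 \right)} + - 3 \left(0 - 0\right) 1 = - \frac{\sqrt{6 + 1}}{7} + - 3 \left(0 - 0\right) 1 = - \frac{\sqrt{7}}{7} + - 3 \left(0 + 0\right) 1 = - \frac{\sqrt{7}}{7} + \left(-3\right) 0 \cdot 1 = - \frac{\sqrt{7}}{7} + 0 \cdot 1 = - \frac{\sqrt{7}}{7} + 0 = - \frac{\sqrt{7}}{7}$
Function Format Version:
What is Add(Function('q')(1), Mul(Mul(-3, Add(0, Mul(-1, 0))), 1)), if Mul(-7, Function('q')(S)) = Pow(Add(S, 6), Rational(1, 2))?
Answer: Mul(Rational(-1, 7), Pow(7, Rational(1, 2))) ≈ -0.37796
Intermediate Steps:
Function('q')(S) = Mul(Rational(-1, 7), Pow(Add(6, S), Rational(1, 2))) (Function('q')(S) = Mul(Rational(-1, 7), Pow(Add(S, 6), Rational(1, 2))) = Mul(Rational(-1, 7), Pow(Add(6, S), Rational(1, 2))))
Add(Function('q')(1), Mul(Mul(-3, Add(0, Mul(-1, 0))), 1)) = Add(Mul(Rational(-1, 7), Pow(Add(6, 1), Rational(1, 2))), Mul(Mul(-3, Add(0, Mul(-1, 0))), 1)) = Add(Mul(Rational(-1, 7), Pow(7, Rational(1, 2))), Mul(Mul(-3, Add(0, 0)), 1)) = Add(Mul(Rational(-1, 7), Pow(7, Rational(1, 2))), Mul(Mul(-3, 0), 1)) = Add(Mul(Rational(-1, 7), Pow(7, Rational(1, 2))), Mul(0, 1)) = Add(Mul(Rational(-1, 7), Pow(7, Rational(1, 2))), 0) = Mul(Rational(-1, 7), Pow(7, Rational(1, 2)))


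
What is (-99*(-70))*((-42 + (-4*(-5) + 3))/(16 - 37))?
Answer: 6270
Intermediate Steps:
(-99*(-70))*((-42 + (-4*(-5) + 3))/(16 - 37)) = 6930*((-42 + (20 + 3))/(-21)) = 6930*((-42 + 23)*(-1/21)) = 6930*(-19*(-1/21)) = 6930*(19/21) = 6270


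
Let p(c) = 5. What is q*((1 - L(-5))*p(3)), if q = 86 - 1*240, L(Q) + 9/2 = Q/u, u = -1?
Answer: -385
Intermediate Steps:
L(Q) = -9/2 - Q (L(Q) = -9/2 + Q/(-1) = -9/2 + Q*(-1) = -9/2 - Q)
q = -154 (q = 86 - 240 = -154)
q*((1 - L(-5))*p(3)) = -154*(1 - (-9/2 - 1*(-5)))*5 = -154*(1 - (-9/2 + 5))*5 = -154*(1 - 1*1/2)*5 = -154*(1 - 1/2)*5 = -77*5 = -154*5/2 = -385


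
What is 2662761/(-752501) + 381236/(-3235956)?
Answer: -2225864476438/608765031489 ≈ -3.6564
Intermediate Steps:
2662761/(-752501) + 381236/(-3235956) = 2662761*(-1/752501) + 381236*(-1/3235956) = -2662761/752501 - 95309/808989 = -2225864476438/608765031489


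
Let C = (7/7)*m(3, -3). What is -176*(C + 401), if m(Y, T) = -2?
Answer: -70224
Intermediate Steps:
C = -2 (C = (7/7)*(-2) = ((⅐)*7)*(-2) = 1*(-2) = -2)
-176*(C + 401) = -176*(-2 + 401) = -176*399 = -70224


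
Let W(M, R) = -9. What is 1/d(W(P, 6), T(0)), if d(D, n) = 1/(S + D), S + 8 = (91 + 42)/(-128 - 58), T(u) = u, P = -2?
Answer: -3295/186 ≈ -17.715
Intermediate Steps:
S = -1621/186 (S = -8 + (91 + 42)/(-128 - 58) = -8 + 133/(-186) = -8 + 133*(-1/186) = -8 - 133/186 = -1621/186 ≈ -8.7151)
d(D, n) = 1/(-1621/186 + D)
1/d(W(P, 6), T(0)) = 1/(186/(-1621 + 186*(-9))) = 1/(186/(-1621 - 1674)) = 1/(186/(-3295)) = 1/(186*(-1/3295)) = 1/(-186/3295) = -3295/186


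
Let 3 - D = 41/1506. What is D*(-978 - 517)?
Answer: -6693115/1506 ≈ -4444.3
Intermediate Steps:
D = 4477/1506 (D = 3 - 41/1506 = 4477/1506 ≈ 2.9728)
D*(-978 - 517) = 4477*(-978 - 517)/1506 = (4477/1506)*(-1495) = -6693115/1506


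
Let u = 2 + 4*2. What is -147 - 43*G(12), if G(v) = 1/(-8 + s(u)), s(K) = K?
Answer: -337/2 ≈ -168.50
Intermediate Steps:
u = 10 (u = 2 + 8 = 10)
G(v) = ½ (G(v) = 1/(-8 + 10) = 1/2 = ½)
-147 - 43*G(12) = -147 - 43*½ = -147 - 43/2 = -337/2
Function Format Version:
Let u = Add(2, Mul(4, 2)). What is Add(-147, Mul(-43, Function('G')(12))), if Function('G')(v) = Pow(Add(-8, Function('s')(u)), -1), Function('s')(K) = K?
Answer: Rational(-337, 2) ≈ -168.50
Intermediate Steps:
u = 10 (u = Add(2, 8) = 10)
Function('G')(v) = Rational(1, 2) (Function('G')(v) = Pow(Add(-8, 10), -1) = Pow(2, -1) = Rational(1, 2))
Add(-147, Mul(-43, Function('G')(12))) = Add(-147, Mul(-43, Rational(1, 2))) = Add(-147, Rational(-43, 2)) = Rational(-337, 2)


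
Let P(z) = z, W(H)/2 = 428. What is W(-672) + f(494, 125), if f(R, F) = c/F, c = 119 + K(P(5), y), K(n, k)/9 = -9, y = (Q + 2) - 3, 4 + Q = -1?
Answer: 107038/125 ≈ 856.30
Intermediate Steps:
Q = -5 (Q = -4 - 1 = -5)
y = -6 (y = (-5 + 2) - 3 = -3 - 3 = -6)
W(H) = 856 (W(H) = 2*428 = 856)
K(n, k) = -81 (K(n, k) = 9*(-9) = -81)
c = 38 (c = 119 - 81 = 38)
f(R, F) = 38/F
W(-672) + f(494, 125) = 856 + 38/125 = 107038/125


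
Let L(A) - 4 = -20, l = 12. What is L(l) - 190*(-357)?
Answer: 67814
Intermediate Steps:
L(A) = -16 (L(A) = 4 - 20 = -16)
L(l) - 190*(-357) = -16 - 190*(-357) = -16 + 67830 = 67814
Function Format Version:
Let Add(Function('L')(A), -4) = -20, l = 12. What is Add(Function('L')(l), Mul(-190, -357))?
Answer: 67814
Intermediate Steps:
Function('L')(A) = -16 (Function('L')(A) = Add(4, -20) = -16)
Add(Function('L')(l), Mul(-190, -357)) = Add(-16, Mul(-190, -357)) = Add(-16, 67830) = 67814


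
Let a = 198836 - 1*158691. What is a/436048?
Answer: 40145/436048 ≈ 0.092066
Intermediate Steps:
a = 40145 (a = 198836 - 158691 = 40145)
a/436048 = 40145/436048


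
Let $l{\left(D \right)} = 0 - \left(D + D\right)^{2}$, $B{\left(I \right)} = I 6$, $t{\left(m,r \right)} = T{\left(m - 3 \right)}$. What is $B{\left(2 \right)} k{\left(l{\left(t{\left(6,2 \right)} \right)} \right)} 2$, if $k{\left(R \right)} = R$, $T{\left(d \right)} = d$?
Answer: $-864$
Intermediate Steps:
$t{\left(m,r \right)} = -3 + m$ ($t{\left(m,r \right)} = m - 3 = -3 + m$)
$B{\left(I \right)} = 6 I$
$l{\left(D \right)} = - 4 D^{2}$ ($l{\left(D \right)} = 0 - \left(2 D\right)^{2} = 0 - 4 D^{2} = - 4 D^{2}$)
$B{\left(2 \right)} k{\left(l{\left(t{\left(6,2 \right)} \right)} \right)} 2 = 6 \cdot 2 \left(- 4 \left(-3 + 6\right)^{2}\right) 2 = 12 \left(- 4 \cdot 3^{2}\right) 2 = 12 \left(\left(-4\right) 9\right) 2 = 12 \left(-36\right) 2 = \left(-432\right) 2 = -864$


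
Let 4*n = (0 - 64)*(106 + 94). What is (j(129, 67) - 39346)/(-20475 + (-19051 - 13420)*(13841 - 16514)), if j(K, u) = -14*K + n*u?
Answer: -21296/7231209 ≈ -0.0029450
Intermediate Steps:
n = -3200 (n = ((0 - 64)*(106 + 94))/4 = (-64*200)/4 = (¼)*(-12800) = -3200)
j(K, u) = -3200*u - 14*K (j(K, u) = -14*K - 3200*u = -3200*u - 14*K)
(j(129, 67) - 39346)/(-20475 + (-19051 - 13420)*(13841 - 16514)) = ((-3200*67 - 14*129) - 39346)/(-20475 + (-19051 - 13420)*(13841 - 16514)) = ((-214400 - 1806) - 39346)/(-20475 - 32471*(-2673)) = (-216206 - 39346)/(-20475 + 86794983) = -255552/86774508 = -255552*1/86774508 = -21296/7231209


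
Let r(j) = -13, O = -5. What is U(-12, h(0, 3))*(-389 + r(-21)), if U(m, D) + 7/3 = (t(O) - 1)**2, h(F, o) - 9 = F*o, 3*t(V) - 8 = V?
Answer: 938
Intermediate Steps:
t(V) = 8/3 + V/3
h(F, o) = 9 + F*o
U(m, D) = -7/3 (U(m, D) = -7/3 + ((8/3 + (1/3)*(-5)) - 1)**2 = -7/3 + ((8/3 - 5/3) - 1)**2 = -7/3 + (1 - 1)**2 = -7/3 + 0**2 = -7/3 + 0 = -7/3)
U(-12, h(0, 3))*(-389 + r(-21)) = -7*(-389 - 13)/3 = -7/3*(-402) = 938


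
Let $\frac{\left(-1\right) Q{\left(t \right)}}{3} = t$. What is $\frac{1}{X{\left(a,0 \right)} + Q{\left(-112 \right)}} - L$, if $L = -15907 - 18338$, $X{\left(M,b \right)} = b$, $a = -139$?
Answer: $\frac{11506321}{336} \approx 34245.0$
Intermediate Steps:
$Q{\left(t \right)} = - 3 t$
$L = -34245$
$\frac{1}{X{\left(a,0 \right)} + Q{\left(-112 \right)}} - L = \frac{1}{0 - -336} - -34245 = \frac{1}{0 + 336} + 34245 = \frac{1}{336} + 34245 = \frac{11506321}{336}$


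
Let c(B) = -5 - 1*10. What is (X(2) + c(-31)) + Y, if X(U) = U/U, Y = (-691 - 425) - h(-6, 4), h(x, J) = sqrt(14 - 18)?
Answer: -1130 - 2*I ≈ -1130.0 - 2.0*I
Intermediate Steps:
h(x, J) = 2*I (h(x, J) = sqrt(-4) = 2*I)
c(B) = -15 (c(B) = -5 - 10 = -15)
Y = -1116 - 2*I (Y = (-691 - 425) - 2*I = -1116 - 2*I ≈ -1116.0 - 2.0*I)
X(U) = 1
(X(2) + c(-31)) + Y = (1 - 15) + (-1116 - 2*I) = -14 + (-1116 - 2*I) = -1130 - 2*I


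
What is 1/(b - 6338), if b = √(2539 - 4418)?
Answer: -6338/40172123 - I*√1879/40172123 ≈ -0.00015777 - 1.079e-6*I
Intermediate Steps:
b = I*√1879 (b = √(-1879) = I*√1879 ≈ 43.347*I)
1/(b - 6338) = 1/(I*√1879 - 6338) = 1/(-6338 + I*√1879)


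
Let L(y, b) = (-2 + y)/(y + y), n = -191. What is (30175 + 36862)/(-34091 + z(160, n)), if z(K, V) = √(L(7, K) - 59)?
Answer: -31995017138/16270748755 - 67037*I*√11494/16270748755 ≈ -1.9664 - 0.00044172*I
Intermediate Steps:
L(y, b) = (-2 + y)/(2*y) (L(y, b) = (-2 + y)/((2*y)) = (-2 + y)*(1/(2*y)) = (-2 + y)/(2*y))
z(K, V) = I*√11494/14 (z(K, V) = √((½)*(-2 + 7)/7 - 59) = √((½)*(⅐)*5 - 59) = √(5/14 - 59) = √(-821/14) = I*√11494/14)
(30175 + 36862)/(-34091 + z(160, n)) = (30175 + 36862)/(-34091 + I*√11494/14) = 67037/(-34091 + I*√11494/14)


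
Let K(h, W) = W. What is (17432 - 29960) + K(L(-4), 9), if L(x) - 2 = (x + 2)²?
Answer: -12519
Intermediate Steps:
L(x) = 2 + (2 + x)² (L(x) = 2 + (x + 2)² = 2 + (2 + x)²)
(17432 - 29960) + K(L(-4), 9) = (17432 - 29960) + 9 = -12528 + 9 = -12519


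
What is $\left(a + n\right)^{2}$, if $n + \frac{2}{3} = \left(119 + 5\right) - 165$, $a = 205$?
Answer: $\frac{240100}{9} \approx 26678.0$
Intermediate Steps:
$n = - \frac{125}{3}$ ($n = - \frac{2}{3} + \left(\left(119 + 5\right) - 165\right) = - \frac{2}{3} + \left(124 - 165\right) = - \frac{2}{3} - 41 = - \frac{125}{3} \approx -41.667$)
$\left(a + n\right)^{2} = \left(205 - \frac{125}{3}\right)^{2} = \left(\frac{490}{3}\right)^{2} = \frac{240100}{9}$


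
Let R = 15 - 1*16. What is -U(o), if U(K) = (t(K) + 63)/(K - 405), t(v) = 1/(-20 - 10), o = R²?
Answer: 1889/12120 ≈ 0.15586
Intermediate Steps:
R = -1 (R = 15 - 16 = -1)
o = 1 (o = (-1)² = 1)
t(v) = -1/30 (t(v) = 1/(-30) = -1/30)
U(K) = 1889/(30*(-405 + K)) (U(K) = (-1/30 + 63)/(K - 405) = 1889/(30*(-405 + K)))
-U(o) = -1889/(30*(-405 + 1)) = -1889/(30*(-404)) = -1889*(-1)/(30*404) = -1*(-1889/12120) = 1889/12120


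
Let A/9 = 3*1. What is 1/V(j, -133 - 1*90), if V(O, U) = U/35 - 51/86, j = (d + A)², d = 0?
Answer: -3010/20963 ≈ -0.14359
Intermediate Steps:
A = 27 (A = 9*(3*1) = 9*3 = 27)
j = 729 (j = (0 + 27)² = 27² = 729)
V(O, U) = -51/86 + U/35 (V(O, U) = U*(1/35) - 51*1/86 = U/35 - 51/86 = -51/86 + U/35)
1/V(j, -133 - 1*90) = 1/(-51/86 + (-133 - 1*90)/35) = 1/(-51/86 + (-133 - 90)/35) = 1/(-51/86 + (1/35)*(-223)) = 1/(-51/86 - 223/35) = 1/(-20963/3010) = -3010/20963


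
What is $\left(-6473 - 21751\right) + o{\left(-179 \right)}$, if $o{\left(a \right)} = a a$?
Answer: $3817$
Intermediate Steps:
$o{\left(a \right)} = a^{2}$
$\left(-6473 - 21751\right) + o{\left(-179 \right)} = \left(-6473 - 21751\right) + \left(-179\right)^{2} = -28224 + 32041 = 3817$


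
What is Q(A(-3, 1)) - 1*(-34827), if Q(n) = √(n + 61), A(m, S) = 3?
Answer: 34835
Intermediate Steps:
Q(n) = √(61 + n)
Q(A(-3, 1)) - 1*(-34827) = √(61 + 3) - 1*(-34827) = √64 + 34827 = 8 + 34827 = 34835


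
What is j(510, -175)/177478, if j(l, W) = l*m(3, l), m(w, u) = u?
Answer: 130050/88739 ≈ 1.4655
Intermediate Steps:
j(l, W) = l² (j(l, W) = l*l = l²)
j(510, -175)/177478 = 510²/177478 = 260100*(1/177478) = 130050/88739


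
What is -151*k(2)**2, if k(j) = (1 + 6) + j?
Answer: -12231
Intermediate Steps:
k(j) = 7 + j
-151*k(2)**2 = -151*(7 + 2)**2 = -151*9**2 = -151*81 = -12231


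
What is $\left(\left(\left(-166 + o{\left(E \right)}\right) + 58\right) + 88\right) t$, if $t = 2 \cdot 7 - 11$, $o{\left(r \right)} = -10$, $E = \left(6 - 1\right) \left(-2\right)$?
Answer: $-90$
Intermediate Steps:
$E = -10$ ($E = 5 \left(-2\right) = -10$)
$t = 3$ ($t = 14 - 11 = 3$)
$\left(\left(\left(-166 + o{\left(E \right)}\right) + 58\right) + 88\right) t = \left(\left(\left(-166 - 10\right) + 58\right) + 88\right) 3 = \left(\left(-176 + 58\right) + 88\right) 3 = \left(-118 + 88\right) 3 = \left(-30\right) 3 = -90$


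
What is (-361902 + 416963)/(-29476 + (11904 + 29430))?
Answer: 55061/11858 ≈ 4.6434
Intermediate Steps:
(-361902 + 416963)/(-29476 + (11904 + 29430)) = 55061/(-29476 + 41334) = 55061/11858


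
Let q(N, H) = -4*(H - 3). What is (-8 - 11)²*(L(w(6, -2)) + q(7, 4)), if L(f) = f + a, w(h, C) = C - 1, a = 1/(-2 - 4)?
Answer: -15523/6 ≈ -2587.2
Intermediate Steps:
q(N, H) = 12 - 4*H (q(N, H) = -4*(-3 + H) = 12 - 4*H)
a = -⅙ (a = 1/(-6) = -⅙ ≈ -0.16667)
w(h, C) = -1 + C
L(f) = -⅙ + f (L(f) = f - ⅙ = -⅙ + f)
(-8 - 11)²*(L(w(6, -2)) + q(7, 4)) = (-8 - 11)²*((-⅙ + (-1 - 2)) + (12 - 4*4)) = (-19)²*((-⅙ - 3) + (12 - 16)) = 361*(-19/6 - 4) = 361*(-43/6) = -15523/6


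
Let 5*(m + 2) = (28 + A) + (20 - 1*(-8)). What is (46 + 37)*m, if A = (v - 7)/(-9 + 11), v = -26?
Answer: 4897/10 ≈ 489.70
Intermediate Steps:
A = -33/2 (A = (-26 - 7)/(-9 + 11) = -33/2 ≈ -16.500)
m = 59/10 (m = -2 + ((28 - 33/2) + (20 - 1*(-8)))/5 = -2 + (23/2 + (20 + 8))/5 = -2 + (23/2 + 28)/5 = -2 + (1/5)*(79/2) = -2 + 79/10 = 59/10 ≈ 5.9000)
(46 + 37)*m = (46 + 37)*(59/10) = 83*(59/10) = 4897/10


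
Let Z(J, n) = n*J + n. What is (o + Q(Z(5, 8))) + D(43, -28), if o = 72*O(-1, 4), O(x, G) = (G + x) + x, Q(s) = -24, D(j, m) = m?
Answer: 92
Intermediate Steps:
Z(J, n) = n + J*n (Z(J, n) = J*n + n = n + J*n)
O(x, G) = G + 2*x
o = 144 (o = 72*(4 + 2*(-1)) = 72*(4 - 2) = 72*2 = 144)
(o + Q(Z(5, 8))) + D(43, -28) = (144 - 24) - 28 = 120 - 28 = 92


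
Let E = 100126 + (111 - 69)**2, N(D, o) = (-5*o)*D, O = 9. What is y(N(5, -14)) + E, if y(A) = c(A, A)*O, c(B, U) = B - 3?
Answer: 105013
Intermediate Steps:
N(D, o) = -5*D*o
c(B, U) = -3 + B
y(A) = -27 + 9*A (y(A) = (-3 + A)*9 = -27 + 9*A)
E = 101890 (E = 100126 + 42**2 = 100126 + 1764 = 101890)
y(N(5, -14)) + E = (-27 + 9*(-5*5*(-14))) + 101890 = (-27 + 9*350) + 101890 = (-27 + 3150) + 101890 = 3123 + 101890 = 105013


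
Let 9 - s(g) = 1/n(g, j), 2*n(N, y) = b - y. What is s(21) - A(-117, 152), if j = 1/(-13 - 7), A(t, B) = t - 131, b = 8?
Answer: 41337/161 ≈ 256.75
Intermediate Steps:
A(t, B) = -131 + t
j = -1/20 (j = 1/(-20) = -1/20 ≈ -0.050000)
n(N, y) = 4 - y/2 (n(N, y) = (8 - y)/2 = 4 - y/2)
s(g) = 1409/161 (s(g) = 9 - 1/(4 - ½*(-1/20)) = 9 - 1/(4 + 1/40) = 9 - 1/161/40 = 9 - 1*40/161 = 9 - 40/161 = 1409/161)
s(21) - A(-117, 152) = 1409/161 - (-131 - 117) = 1409/161 - 1*(-248) = 1409/161 + 248 = 41337/161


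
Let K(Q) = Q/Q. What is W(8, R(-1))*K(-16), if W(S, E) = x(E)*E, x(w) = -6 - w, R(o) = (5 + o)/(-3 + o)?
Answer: 5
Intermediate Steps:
R(o) = (5 + o)/(-3 + o)
K(Q) = 1
W(S, E) = E*(-6 - E) (W(S, E) = (-6 - E)*E = E*(-6 - E))
W(8, R(-1))*K(-16) = -(5 - 1)/(-3 - 1)*(6 + (5 - 1)/(-3 - 1))*1 = -4/(-4)*(6 + 4/(-4))*1 = -(-¼*4)*(6 - ¼*4)*1 = -1*(-1)*(6 - 1)*1 = -1*(-1)*5*1 = 5*1 = 5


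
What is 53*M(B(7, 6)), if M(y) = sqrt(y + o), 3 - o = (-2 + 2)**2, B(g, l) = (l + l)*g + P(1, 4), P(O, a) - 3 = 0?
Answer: 159*sqrt(10) ≈ 502.80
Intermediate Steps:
P(O, a) = 3 (P(O, a) = 3 + 0 = 3)
B(g, l) = 3 + 2*g*l (B(g, l) = (l + l)*g + 3 = (2*l)*g + 3 = 2*g*l + 3 = 3 + 2*g*l)
o = 3 (o = 3 - (-2 + 2)**2 = 3 - 1*0**2 = 3 - 1*0 = 3 + 0 = 3)
M(y) = sqrt(3 + y) (M(y) = sqrt(y + 3) = sqrt(3 + y))
53*M(B(7, 6)) = 53*sqrt(3 + (3 + 2*7*6)) = 53*sqrt(3 + (3 + 84)) = 53*sqrt(3 + 87) = 53*sqrt(90) = 53*(3*sqrt(10)) = 159*sqrt(10)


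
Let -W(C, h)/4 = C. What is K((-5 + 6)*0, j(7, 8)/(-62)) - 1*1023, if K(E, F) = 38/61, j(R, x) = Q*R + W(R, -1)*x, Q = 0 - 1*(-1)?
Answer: -62365/61 ≈ -1022.4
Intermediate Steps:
W(C, h) = -4*C
Q = 1 (Q = 0 + 1 = 1)
j(R, x) = R - 4*R*x (j(R, x) = 1*R + (-4*R)*x = R - 4*R*x)
K(E, F) = 38/61 (K(E, F) = 38*(1/61) = 38/61)
K((-5 + 6)*0, j(7, 8)/(-62)) - 1*1023 = 38/61 - 1*1023 = 38/61 - 1023 = -62365/61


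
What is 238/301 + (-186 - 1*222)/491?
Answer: -850/21113 ≈ -0.040260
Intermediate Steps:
238/301 + (-186 - 1*222)/491 = 238*(1/301) + (-186 - 222)*(1/491) = 34/43 - 408*1/491 = 34/43 - 408/491 = -850/21113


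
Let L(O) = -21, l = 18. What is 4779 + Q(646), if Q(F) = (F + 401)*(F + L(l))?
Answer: 659154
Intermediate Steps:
Q(F) = (-21 + F)*(401 + F) (Q(F) = (F + 401)*(F - 21) = (401 + F)*(-21 + F) = (-21 + F)*(401 + F))
4779 + Q(646) = 4779 + (-8421 + 646**2 + 380*646) = 4779 + (-8421 + 417316 + 245480) = 4779 + 654375 = 659154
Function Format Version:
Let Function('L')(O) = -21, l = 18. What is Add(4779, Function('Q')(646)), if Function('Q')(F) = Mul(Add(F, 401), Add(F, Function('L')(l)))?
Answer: 659154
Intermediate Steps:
Function('Q')(F) = Mul(Add(-21, F), Add(401, F)) (Function('Q')(F) = Mul(Add(F, 401), Add(F, -21)) = Mul(Add(401, F), Add(-21, F)) = Mul(Add(-21, F), Add(401, F)))
Add(4779, Function('Q')(646)) = Add(4779, Add(-8421, Pow(646, 2), Mul(380, 646))) = Add(4779, Add(-8421, 417316, 245480)) = Add(4779, 654375) = 659154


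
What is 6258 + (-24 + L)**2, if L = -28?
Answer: 8962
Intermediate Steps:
6258 + (-24 + L)**2 = 6258 + (-24 - 28)**2 = 6258 + (-52)**2 = 6258 + 2704 = 8962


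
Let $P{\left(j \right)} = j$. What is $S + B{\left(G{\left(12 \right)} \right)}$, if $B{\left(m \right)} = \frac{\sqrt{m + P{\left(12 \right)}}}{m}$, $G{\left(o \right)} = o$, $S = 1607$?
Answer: $1607 + \frac{\sqrt{6}}{6} \approx 1607.4$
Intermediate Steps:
$B{\left(m \right)} = \frac{\sqrt{12 + m}}{m}$ ($B{\left(m \right)} = \frac{\sqrt{m + 12}}{m} = \frac{\sqrt{12 + m}}{m}$)
$S + B{\left(G{\left(12 \right)} \right)} = 1607 + \frac{\sqrt{12 + 12}}{12} = 1607 + \frac{\sqrt{24}}{12} = 1607 + \frac{2 \sqrt{6}}{12} = 1607 + \frac{\sqrt{6}}{6}$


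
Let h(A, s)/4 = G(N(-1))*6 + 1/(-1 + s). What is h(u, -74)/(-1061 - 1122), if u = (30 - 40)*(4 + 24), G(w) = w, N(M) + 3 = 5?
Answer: -3596/163725 ≈ -0.021964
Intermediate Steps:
N(M) = 2 (N(M) = -3 + 5 = 2)
u = -280 (u = -10*28 = -280)
h(A, s) = 48 + 4/(-1 + s) (h(A, s) = 4*(2*6 + 1/(-1 + s)) = 4*(12 + 1/(-1 + s)) = 48 + 4/(-1 + s))
h(u, -74)/(-1061 - 1122) = (4*(-11 + 12*(-74))/(-1 - 74))/(-1061 - 1122) = (4*(-11 - 888)/(-75))/(-2183) = (4*(-1/75)*(-899))*(-1/2183) = (3596/75)*(-1/2183) = -3596/163725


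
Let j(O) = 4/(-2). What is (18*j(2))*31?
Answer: -1116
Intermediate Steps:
j(O) = -2 (j(O) = 4*(-½) = -2)
(18*j(2))*31 = (18*(-2))*31 = -36*31 = -1116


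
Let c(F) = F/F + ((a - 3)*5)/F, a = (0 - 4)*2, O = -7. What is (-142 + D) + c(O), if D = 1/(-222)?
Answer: -206911/1554 ≈ -133.15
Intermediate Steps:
a = -8 (a = -4*2 = -8)
D = -1/222 ≈ -0.0045045
c(F) = 1 - 55/F (c(F) = F/F + ((-8 - 3)*5)/F = 1 + (-11*5)/F = 1 - 55/F)
(-142 + D) + c(O) = (-142 - 1/222) + (-55 - 7)/(-7) = -31525/222 - ⅐*(-62) = -31525/222 + 62/7 = -206911/1554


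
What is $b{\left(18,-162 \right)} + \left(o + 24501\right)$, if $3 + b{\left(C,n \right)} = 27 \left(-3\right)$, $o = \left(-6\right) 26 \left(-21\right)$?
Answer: $27693$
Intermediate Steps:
$o = 3276$ ($o = \left(-156\right) \left(-21\right) = 3276$)
$b{\left(C,n \right)} = -84$ ($b{\left(C,n \right)} = -3 + 27 \left(-3\right) = -3 - 81 = -84$)
$b{\left(18,-162 \right)} + \left(o + 24501\right) = -84 + \left(3276 + 24501\right) = -84 + 27777 = 27693$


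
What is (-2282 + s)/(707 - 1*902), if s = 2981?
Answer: -233/65 ≈ -3.5846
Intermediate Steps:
(-2282 + s)/(707 - 1*902) = (-2282 + 2981)/(707 - 1*902) = 699/(707 - 902) = 699/(-195) = 699*(-1/195) = -233/65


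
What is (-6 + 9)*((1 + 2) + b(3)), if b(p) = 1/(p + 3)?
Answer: 19/2 ≈ 9.5000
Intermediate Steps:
b(p) = 1/(3 + p)
(-6 + 9)*((1 + 2) + b(3)) = (-6 + 9)*((1 + 2) + 1/(3 + 3)) = 3*(3 + 1/6) = 3*(3 + ⅙) = 3*(19/6) = 19/2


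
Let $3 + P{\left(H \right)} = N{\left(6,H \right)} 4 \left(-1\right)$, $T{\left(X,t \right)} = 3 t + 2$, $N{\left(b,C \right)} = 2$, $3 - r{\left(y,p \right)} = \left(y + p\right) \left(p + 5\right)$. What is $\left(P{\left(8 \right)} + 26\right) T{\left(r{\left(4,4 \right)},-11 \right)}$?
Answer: $-465$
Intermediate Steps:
$r{\left(y,p \right)} = 3 - \left(5 + p\right) \left(p + y\right)$ ($r{\left(y,p \right)} = 3 - \left(y + p\right) \left(p + 5\right) = 3 - \left(p + y\right) \left(5 + p\right) = 3 - \left(5 + p\right) \left(p + y\right)$)
$T{\left(X,t \right)} = 2 + 3 t$
$P{\left(H \right)} = -11$ ($P{\left(H \right)} = -3 + 2 \cdot 4 \left(-1\right) = -3 + 8 \left(-1\right) = -3 - 8 = -11$)
$\left(P{\left(8 \right)} + 26\right) T{\left(r{\left(4,4 \right)},-11 \right)} = \left(-11 + 26\right) \left(2 + 3 \left(-11\right)\right) = 15 \left(2 - 33\right) = 15 \left(-31\right) = -465$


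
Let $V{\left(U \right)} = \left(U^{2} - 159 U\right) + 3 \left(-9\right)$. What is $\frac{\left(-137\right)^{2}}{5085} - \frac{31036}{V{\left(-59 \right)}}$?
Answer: $\frac{16616411}{13053195} \approx 1.273$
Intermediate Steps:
$V{\left(U \right)} = -27 + U^{2} - 159 U$ ($V{\left(U \right)} = \left(U^{2} - 159 U\right) - 27 = -27 + U^{2} - 159 U$)
$\frac{\left(-137\right)^{2}}{5085} - \frac{31036}{V{\left(-59 \right)}} = \frac{\left(-137\right)^{2}}{5085} - \frac{31036}{-27 + \left(-59\right)^{2} - -9381} = 18769 \cdot \frac{1}{5085} - \frac{31036}{-27 + 3481 + 9381} = \frac{18769}{5085} - \frac{31036}{12835} = \frac{16616411}{13053195}$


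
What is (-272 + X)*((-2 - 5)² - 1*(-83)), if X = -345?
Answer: -81444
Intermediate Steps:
(-272 + X)*((-2 - 5)² - 1*(-83)) = (-272 - 345)*((-2 - 5)² - 1*(-83)) = -617*((-7)² + 83) = -617*(49 + 83) = -617*132 = -81444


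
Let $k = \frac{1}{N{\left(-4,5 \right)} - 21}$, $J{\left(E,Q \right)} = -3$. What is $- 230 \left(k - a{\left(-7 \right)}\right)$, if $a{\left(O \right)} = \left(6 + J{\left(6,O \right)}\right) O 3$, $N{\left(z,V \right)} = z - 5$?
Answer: $- \frac{43447}{3} \approx -14482.0$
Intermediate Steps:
$N{\left(z,V \right)} = -5 + z$
$a{\left(O \right)} = 9 O$ ($a{\left(O \right)} = \left(6 - 3\right) O 3 = 3 O 3 = 9 O$)
$k = - \frac{1}{30}$ ($k = \frac{1}{\left(-5 - 4\right) - 21} = \frac{1}{-9 - 21} = \frac{1}{-30} = - \frac{1}{30} \approx -0.033333$)
$- 230 \left(k - a{\left(-7 \right)}\right) = - 230 \left(- \frac{1}{30} - 9 \left(-7\right)\right) = - 230 \left(- \frac{1}{30} - -63\right) = - 230 \left(- \frac{1}{30} + 63\right) = \left(-230\right) \frac{1889}{30} = - \frac{43447}{3}$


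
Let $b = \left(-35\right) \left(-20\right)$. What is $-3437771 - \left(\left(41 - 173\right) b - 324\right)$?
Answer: $-3345047$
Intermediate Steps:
$b = 700$
$-3437771 - \left(\left(41 - 173\right) b - 324\right) = -3437771 - \left(\left(41 - 173\right) 700 - 324\right) = -3437771 - \left(\left(-132\right) 700 - 324\right) = -3437771 - \left(-92400 - 324\right) = -3437771 - -92724 = -3437771 + 92724 = -3345047$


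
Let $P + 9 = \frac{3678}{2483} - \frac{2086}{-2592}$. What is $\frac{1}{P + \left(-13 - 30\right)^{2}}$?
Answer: $\frac{3217968}{5928417577} \approx 0.0005428$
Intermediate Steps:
$P = - \frac{21605255}{3217968}$ ($P = -9 + \left(\frac{3678}{2483} - \frac{2086}{-2592}\right) = -9 + \left(3678 \cdot \frac{1}{2483} - - \frac{1043}{1296}\right) = -9 + \left(\frac{3678}{2483} + \frac{1043}{1296}\right) = -9 + \frac{7356457}{3217968} = - \frac{21605255}{3217968} \approx -6.7139$)
$\frac{1}{P + \left(-13 - 30\right)^{2}} = \frac{1}{- \frac{21605255}{3217968} + \left(-13 - 30\right)^{2}} = \frac{1}{- \frac{21605255}{3217968} + \left(-43\right)^{2}} = \frac{1}{- \frac{21605255}{3217968} + 1849} = \frac{1}{\frac{5928417577}{3217968}} = \frac{3217968}{5928417577}$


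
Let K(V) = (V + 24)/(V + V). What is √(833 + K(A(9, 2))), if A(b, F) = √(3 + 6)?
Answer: 5*√134/2 ≈ 28.940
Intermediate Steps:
A(b, F) = 3 (A(b, F) = √9 = 3)
K(V) = (24 + V)/(2*V) (K(V) = (24 + V)/((2*V)) = (24 + V)*(1/(2*V)) = (24 + V)/(2*V))
√(833 + K(A(9, 2))) = √(833 + (½)*(24 + 3)/3) = √(833 + (½)*(⅓)*27) = √(833 + 9/2) = √(1675/2) = 5*√134/2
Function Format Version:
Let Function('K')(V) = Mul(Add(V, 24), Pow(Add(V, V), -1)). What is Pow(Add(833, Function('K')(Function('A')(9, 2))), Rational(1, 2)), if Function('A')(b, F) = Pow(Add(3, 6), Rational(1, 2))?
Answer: Mul(Rational(5, 2), Pow(134, Rational(1, 2))) ≈ 28.940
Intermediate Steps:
Function('A')(b, F) = 3 (Function('A')(b, F) = Pow(9, Rational(1, 2)) = 3)
Function('K')(V) = Mul(Rational(1, 2), Pow(V, -1), Add(24, V)) (Function('K')(V) = Mul(Add(24, V), Pow(Mul(2, V), -1)) = Mul(Add(24, V), Mul(Rational(1, 2), Pow(V, -1))) = Mul(Rational(1, 2), Pow(V, -1), Add(24, V)))
Pow(Add(833, Function('K')(Function('A')(9, 2))), Rational(1, 2)) = Pow(Add(833, Mul(Rational(1, 2), Pow(3, -1), Add(24, 3))), Rational(1, 2)) = Pow(Add(833, Mul(Rational(1, 2), Rational(1, 3), 27)), Rational(1, 2)) = Pow(Add(833, Rational(9, 2)), Rational(1, 2)) = Pow(Rational(1675, 2), Rational(1, 2)) = Mul(Rational(5, 2), Pow(134, Rational(1, 2)))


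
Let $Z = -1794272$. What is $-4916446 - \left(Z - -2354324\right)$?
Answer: $-5476498$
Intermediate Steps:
$-4916446 - \left(Z - -2354324\right) = -4916446 - \left(-1794272 - -2354324\right) = -4916446 - \left(-1794272 + 2354324\right) = -4916446 - 560052 = -5476498$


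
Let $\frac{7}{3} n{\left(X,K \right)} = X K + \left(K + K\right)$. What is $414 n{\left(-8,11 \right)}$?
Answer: $- \frac{81972}{7} \approx -11710.0$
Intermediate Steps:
$n{\left(X,K \right)} = \frac{6 K}{7} + \frac{3 K X}{7}$ ($n{\left(X,K \right)} = \frac{3 \left(X K + \left(K + K\right)\right)}{7} = \frac{3 \left(K X + 2 K\right)}{7} = \frac{3 \left(2 K + K X\right)}{7} = \frac{6 K}{7} + \frac{3 K X}{7}$)
$414 n{\left(-8,11 \right)} = 414 \cdot \frac{3}{7} \cdot 11 \left(2 - 8\right) = 414 \cdot \frac{3}{7} \cdot 11 \left(-6\right) = 414 \left(- \frac{198}{7}\right) = - \frac{81972}{7}$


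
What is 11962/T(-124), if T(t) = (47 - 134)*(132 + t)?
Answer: -5981/348 ≈ -17.187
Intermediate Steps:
T(t) = -11484 - 87*t (T(t) = -87*(132 + t) = -11484 - 87*t)
11962/T(-124) = 11962/(-11484 - 87*(-124)) = 11962/(-11484 + 10788) = 11962/(-696) = 11962*(-1/696) = -5981/348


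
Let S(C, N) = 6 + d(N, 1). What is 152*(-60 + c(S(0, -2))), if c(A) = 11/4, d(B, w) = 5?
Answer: -8702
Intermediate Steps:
S(C, N) = 11 (S(C, N) = 6 + 5 = 11)
c(A) = 11/4 (c(A) = 11*(1/4) = 11/4)
152*(-60 + c(S(0, -2))) = 152*(-60 + 11/4) = 152*(-229/4) = -8702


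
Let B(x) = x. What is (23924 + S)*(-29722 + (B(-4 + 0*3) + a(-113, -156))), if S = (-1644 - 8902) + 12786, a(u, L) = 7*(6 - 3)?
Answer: -777201620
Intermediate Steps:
a(u, L) = 21 (a(u, L) = 7*3 = 21)
S = 2240 (S = -10546 + 12786 = 2240)
(23924 + S)*(-29722 + (B(-4 + 0*3) + a(-113, -156))) = (23924 + 2240)*(-29722 + ((-4 + 0*3) + 21)) = 26164*(-29722 + ((-4 + 0) + 21)) = 26164*(-29722 + (-4 + 21)) = 26164*(-29722 + 17) = 26164*(-29705) = -777201620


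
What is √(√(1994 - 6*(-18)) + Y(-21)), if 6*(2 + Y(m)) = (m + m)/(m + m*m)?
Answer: √(-1815 + 900*√2102)/30 ≈ 6.6205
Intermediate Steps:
Y(m) = -2 + m/(3*(m + m²)) (Y(m) = -2 + ((m + m)/(m + m*m))/6 = -2 + ((2*m)/(m + m²))/6 = -2 + (2*m/(m + m²))/6 = -2 + m/(3*(m + m²)))
√(√(1994 - 6*(-18)) + Y(-21)) = √(√(1994 - 6*(-18)) + (-5 - 6*(-21))/(3*(1 - 21))) = √(√(1994 + 108) + (⅓)*(-5 + 126)/(-20)) = √(√2102 + (⅓)*(-1/20)*121) = √(√2102 - 121/60) = √(-121/60 + √2102)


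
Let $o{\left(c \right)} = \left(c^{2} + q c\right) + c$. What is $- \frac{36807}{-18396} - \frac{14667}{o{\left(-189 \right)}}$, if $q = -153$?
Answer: $\frac{11123599}{6273036} \approx 1.7732$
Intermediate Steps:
$o{\left(c \right)} = c^{2} - 152 c$ ($o{\left(c \right)} = \left(c^{2} - 153 c\right) + c = c^{2} - 152 c$)
$- \frac{36807}{-18396} - \frac{14667}{o{\left(-189 \right)}} = - \frac{36807}{-18396} - \frac{14667}{\left(-189\right) \left(-152 - 189\right)} = \left(-36807\right) \left(- \frac{1}{18396}\right) - \frac{14667}{\left(-189\right) \left(-341\right)} = \frac{12269}{6132} - \frac{14667}{64449} = \frac{12269}{6132} - \frac{4889}{21483} = \frac{11123599}{6273036}$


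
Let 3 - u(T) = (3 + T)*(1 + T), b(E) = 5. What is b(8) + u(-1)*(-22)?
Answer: -61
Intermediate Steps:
u(T) = 3 - (1 + T)*(3 + T) (u(T) = 3 - (3 + T)*(1 + T) = 3 - (1 + T)*(3 + T))
b(8) + u(-1)*(-22) = 5 - 1*(-1)*(4 - 1)*(-22) = 5 - 1*(-1)*3*(-22) = 5 + 3*(-22) = 5 - 66 = -61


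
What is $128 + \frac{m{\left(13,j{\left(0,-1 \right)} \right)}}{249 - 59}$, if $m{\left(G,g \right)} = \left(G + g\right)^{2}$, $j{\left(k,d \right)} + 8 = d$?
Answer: $\frac{12168}{95} \approx 128.08$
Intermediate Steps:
$j{\left(k,d \right)} = -8 + d$
$128 + \frac{m{\left(13,j{\left(0,-1 \right)} \right)}}{249 - 59} = 128 + \frac{\left(13 - 9\right)^{2}}{249 - 59} = 128 + \frac{\left(13 - 9\right)^{2}}{190} = 128 + \frac{4^{2}}{190} = 128 + \frac{1}{190} \cdot 16 = 128 + \frac{8}{95} = \frac{12168}{95}$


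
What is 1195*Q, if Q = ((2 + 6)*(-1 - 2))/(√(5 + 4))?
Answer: -9560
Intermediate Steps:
Q = -8 (Q = (8*(-3))/(√9) = -24/3 = -24*⅓ = -8)
1195*Q = 1195*(-8) = -9560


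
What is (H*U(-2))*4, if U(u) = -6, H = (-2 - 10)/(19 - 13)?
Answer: 48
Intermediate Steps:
H = -2 (H = -12/6 = -12*⅙ = -2)
(H*U(-2))*4 = -2*(-6)*4 = 12*4 = 48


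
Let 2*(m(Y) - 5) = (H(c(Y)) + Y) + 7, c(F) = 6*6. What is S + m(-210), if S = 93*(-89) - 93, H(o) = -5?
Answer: -8469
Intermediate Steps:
c(F) = 36
m(Y) = 6 + Y/2 (m(Y) = 5 + ((-5 + Y) + 7)/2 = 5 + (2 + Y)/2 = 5 + (1 + Y/2) = 6 + Y/2)
S = -8370 (S = -8277 - 93 = -8370)
S + m(-210) = -8370 + (6 + (½)*(-210)) = -8370 + (6 - 105) = -8370 - 99 = -8469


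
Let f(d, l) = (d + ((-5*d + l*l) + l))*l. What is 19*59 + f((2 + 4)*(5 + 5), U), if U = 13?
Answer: 367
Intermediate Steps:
f(d, l) = l*(l + l² - 4*d) (f(d, l) = (d + ((-5*d + l²) + l))*l = (d + ((l² - 5*d) + l))*l = (d + (l + l² - 5*d))*l = (l + l² - 4*d)*l = l*(l + l² - 4*d))
19*59 + f((2 + 4)*(5 + 5), U) = 19*59 + 13*(13 + 13² - 4*(2 + 4)*(5 + 5)) = 1121 + 13*(13 + 169 - 24*10) = 1121 + 13*(13 + 169 - 4*60) = 1121 + 13*(13 + 169 - 240) = 1121 + 13*(-58) = 1121 - 754 = 367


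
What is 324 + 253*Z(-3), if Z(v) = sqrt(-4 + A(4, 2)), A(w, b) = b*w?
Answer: 830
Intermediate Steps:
Z(v) = 2 (Z(v) = sqrt(-4 + 2*4) = sqrt(-4 + 8) = sqrt(4) = 2)
324 + 253*Z(-3) = 324 + 253*2 = 324 + 506 = 830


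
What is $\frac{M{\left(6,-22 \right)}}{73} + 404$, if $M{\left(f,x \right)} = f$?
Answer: $\frac{29498}{73} \approx 404.08$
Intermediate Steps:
$\frac{M{\left(6,-22 \right)}}{73} + 404 = \frac{1}{73} \cdot 6 + 404 = \frac{6}{73} + 404 = \frac{29498}{73}$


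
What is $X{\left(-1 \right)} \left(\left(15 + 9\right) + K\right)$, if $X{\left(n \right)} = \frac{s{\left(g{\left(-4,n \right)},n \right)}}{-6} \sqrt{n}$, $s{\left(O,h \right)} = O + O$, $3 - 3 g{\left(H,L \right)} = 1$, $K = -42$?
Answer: $4 i \approx 4.0 i$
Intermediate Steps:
$g{\left(H,L \right)} = \frac{2}{3}$ ($g{\left(H,L \right)} = 1 - \frac{1}{3} = \frac{2}{3}$)
$s{\left(O,h \right)} = 2 O$
$X{\left(n \right)} = - \frac{2 \sqrt{n}}{9}$ ($X{\left(n \right)} = \frac{2 \cdot \frac{2}{3}}{-6} \sqrt{n} = \frac{4}{3} \left(- \frac{1}{6}\right) \sqrt{n} = - \frac{2 \sqrt{n}}{9}$)
$X{\left(-1 \right)} \left(\left(15 + 9\right) + K\right) = - \frac{2 \sqrt{-1}}{9} \left(\left(15 + 9\right) - 42\right) = - \frac{2 i}{9} \left(24 - 42\right) = - \frac{2 i}{9} \left(-18\right) = 4 i$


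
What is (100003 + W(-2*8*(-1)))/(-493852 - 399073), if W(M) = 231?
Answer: -100234/892925 ≈ -0.11225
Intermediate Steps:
(100003 + W(-2*8*(-1)))/(-493852 - 399073) = (100003 + 231)/(-493852 - 399073) = 100234/(-892925) = 100234*(-1/892925) = -100234/892925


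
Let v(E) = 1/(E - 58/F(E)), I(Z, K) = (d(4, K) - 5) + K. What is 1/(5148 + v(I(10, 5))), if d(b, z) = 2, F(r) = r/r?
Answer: 56/288287 ≈ 0.00019425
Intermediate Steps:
F(r) = 1
I(Z, K) = -3 + K (I(Z, K) = (2 - 5) + K = -3 + K)
v(E) = 1/(-58 + E) (v(E) = 1/(E - 58/1) = 1/(E - 58*1) = 1/(E - 58) = 1/(-58 + E))
1/(5148 + v(I(10, 5))) = 1/(5148 + 1/(-58 + (-3 + 5))) = 1/(5148 + 1/(-58 + 2)) = 1/(5148 + 1/(-56)) = 1/(5148 - 1/56) = 1/(288287/56) = 56/288287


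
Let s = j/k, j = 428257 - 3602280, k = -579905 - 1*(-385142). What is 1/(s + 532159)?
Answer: 194763/103648057340 ≈ 1.8791e-6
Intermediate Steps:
k = -194763 (k = -579905 + 385142 = -194763)
j = -3174023
s = 3174023/194763 (s = -3174023/(-194763) = -3174023*(-1/194763) = 3174023/194763 ≈ 16.297)
1/(s + 532159) = 1/(3174023/194763 + 532159) = 1/(103648057340/194763) = 194763/103648057340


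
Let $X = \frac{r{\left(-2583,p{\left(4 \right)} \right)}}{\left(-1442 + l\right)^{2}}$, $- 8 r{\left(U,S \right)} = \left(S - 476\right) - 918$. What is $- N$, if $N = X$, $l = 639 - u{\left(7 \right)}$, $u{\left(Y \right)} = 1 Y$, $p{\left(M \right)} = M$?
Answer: $- \frac{139}{524880} \approx -0.00026482$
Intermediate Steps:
$u{\left(Y \right)} = Y$
$r{\left(U,S \right)} = \frac{697}{4} - \frac{S}{8}$ ($r{\left(U,S \right)} = - \frac{\left(S - 476\right) - 918}{8} = - \frac{\left(-476 + S\right) - 918}{8} = - \frac{-1394 + S}{8} = \frac{697}{4} - \frac{S}{8}$)
$l = 632$ ($l = 639 - 7 = 632$)
$X = \frac{139}{524880}$ ($X = \frac{\frac{697}{4} - \frac{1}{2}}{\left(-1442 + 632\right)^{2}} = \frac{\frac{697}{4} - \frac{1}{2}}{\left(-810\right)^{2}} = \frac{695}{4 \cdot 656100} = \frac{695}{4} \cdot \frac{1}{656100} = \frac{139}{524880} \approx 0.00026482$)
$N = \frac{139}{524880} \approx 0.00026482$
$- N = \left(-1\right) \frac{139}{524880} = - \frac{139}{524880}$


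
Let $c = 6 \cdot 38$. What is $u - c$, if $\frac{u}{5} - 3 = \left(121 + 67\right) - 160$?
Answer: $-73$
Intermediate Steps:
$c = 228$
$u = 155$ ($u = 15 + 5 \left(\left(121 + 67\right) - 160\right) = 15 + 5 \left(188 - 160\right) = 15 + 5 \cdot 28 = 15 + 140 = 155$)
$u - c = 155 - 228 = -73$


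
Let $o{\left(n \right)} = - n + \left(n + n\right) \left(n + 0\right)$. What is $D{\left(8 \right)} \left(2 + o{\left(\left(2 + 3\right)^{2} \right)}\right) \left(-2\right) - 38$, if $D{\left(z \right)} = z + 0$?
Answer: $-19670$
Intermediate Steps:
$D{\left(z \right)} = z$
$o{\left(n \right)} = - n + 2 n^{2}$ ($o{\left(n \right)} = - n + 2 n n = - n + 2 n^{2}$)
$D{\left(8 \right)} \left(2 + o{\left(\left(2 + 3\right)^{2} \right)}\right) \left(-2\right) - 38 = 8 \left(2 + \left(2 + 3\right)^{2} \left(-1 + 2 \left(2 + 3\right)^{2}\right)\right) \left(-2\right) - 38 = 8 \left(2 + 5^{2} \left(-1 + 2 \cdot 5^{2}\right)\right) \left(-2\right) - 38 = 8 \left(2 + 25 \left(-1 + 2 \cdot 25\right)\right) \left(-2\right) - 38 = 8 \left(2 + 25 \left(-1 + 50\right)\right) \left(-2\right) - 38 = 8 \left(2 + 25 \cdot 49\right) \left(-2\right) - 38 = 8 \left(2 + 1225\right) \left(-2\right) - 38 = 8 \cdot 1227 \left(-2\right) - 38 = 8 \left(-2454\right) - 38 = -19632 - 38 = -19670$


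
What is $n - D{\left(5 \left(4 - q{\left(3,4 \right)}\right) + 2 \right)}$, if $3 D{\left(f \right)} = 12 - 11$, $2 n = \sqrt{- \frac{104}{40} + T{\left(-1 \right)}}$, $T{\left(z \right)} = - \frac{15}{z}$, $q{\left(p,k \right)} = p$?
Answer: $- \frac{1}{3} + \frac{\sqrt{310}}{10} \approx 1.4273$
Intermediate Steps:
$n = \frac{\sqrt{310}}{10}$ ($n = \frac{\sqrt{- \frac{104}{40} - \frac{15}{-1}}}{2} = \frac{\sqrt{\left(-104\right) \frac{1}{40} - -15}}{2} = \frac{\sqrt{- \frac{13}{5} + 15}}{2} = \frac{\sqrt{\frac{62}{5}}}{2} = \frac{\frac{1}{5} \sqrt{310}}{2} = \frac{\sqrt{310}}{10} \approx 1.7607$)
$D{\left(f \right)} = \frac{1}{3}$ ($D{\left(f \right)} = \frac{12 - 11}{3} = \frac{1}{3} \cdot 1 = \frac{1}{3}$)
$n - D{\left(5 \left(4 - q{\left(3,4 \right)}\right) + 2 \right)} = \frac{\sqrt{310}}{10} - \frac{1}{3} = - \frac{1}{3} + \frac{\sqrt{310}}{10}$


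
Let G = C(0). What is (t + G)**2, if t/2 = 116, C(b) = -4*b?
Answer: 53824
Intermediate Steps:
G = 0 (G = -4*0 = 0)
t = 232 (t = 2*116 = 232)
(t + G)**2 = (232 + 0)**2 = 232**2 = 53824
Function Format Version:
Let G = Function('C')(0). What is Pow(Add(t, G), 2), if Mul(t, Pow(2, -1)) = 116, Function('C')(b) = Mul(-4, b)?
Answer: 53824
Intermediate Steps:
G = 0 (G = Mul(-4, 0) = 0)
t = 232 (t = Mul(2, 116) = 232)
Pow(Add(t, G), 2) = Pow(Add(232, 0), 2) = Pow(232, 2) = 53824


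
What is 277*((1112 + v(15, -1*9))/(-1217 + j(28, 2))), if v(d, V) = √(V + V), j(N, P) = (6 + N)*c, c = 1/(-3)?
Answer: -924072/3685 - 2493*I*√2/3685 ≈ -250.77 - 0.95675*I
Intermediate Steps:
c = -⅓ ≈ -0.33333
j(N, P) = -2 - N/3 (j(N, P) = (6 + N)*(-⅓) = -2 - N/3)
v(d, V) = √2*√V (v(d, V) = √(2*V) = √2*√V)
277*((1112 + v(15, -1*9))/(-1217 + j(28, 2))) = 277*((1112 + √2*√(-1*9))/(-1217 + (-2 - ⅓*28))) = 277*((1112 + √2*√(-9))/(-1217 + (-2 - 28/3))) = 277*((1112 + √2*(3*I))/(-1217 - 34/3)) = 277*((1112 + 3*I*√2)/(-3685/3)) = 277*((1112 + 3*I*√2)*(-3/3685)) = 277*(-3336/3685 - 9*I*√2/3685) = -924072/3685 - 2493*I*√2/3685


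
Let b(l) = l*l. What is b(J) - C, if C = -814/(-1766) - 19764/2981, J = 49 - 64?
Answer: 608488520/2632223 ≈ 231.17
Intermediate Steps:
J = -15
b(l) = l**2
C = -16238345/2632223 (C = -814*(-1/1766) - 19764*1/2981 = 407/883 - 19764/2981 = -16238345/2632223 ≈ -6.1691)
b(J) - C = (-15)**2 - 1*(-16238345/2632223) = 225 + 16238345/2632223 = 608488520/2632223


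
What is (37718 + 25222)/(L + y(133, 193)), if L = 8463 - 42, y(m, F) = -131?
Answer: 6294/829 ≈ 7.5923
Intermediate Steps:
L = 8421
(37718 + 25222)/(L + y(133, 193)) = (37718 + 25222)/(8421 - 131) = 62940/8290 = 62940*(1/8290) = 6294/829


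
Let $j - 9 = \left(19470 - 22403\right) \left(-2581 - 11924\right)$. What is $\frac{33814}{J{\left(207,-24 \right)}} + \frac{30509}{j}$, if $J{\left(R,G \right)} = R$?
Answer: $\frac{479520400333}{2935479006} \approx 163.35$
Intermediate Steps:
$j = 42543174$ ($j = 9 + \left(19470 - 22403\right) \left(-2581 - 11924\right) = 9 - -42543165 = 9 + 42543165 = 42543174$)
$\frac{33814}{J{\left(207,-24 \right)}} + \frac{30509}{j} = \frac{33814}{207} + \frac{30509}{42543174} = \frac{479520400333}{2935479006}$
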